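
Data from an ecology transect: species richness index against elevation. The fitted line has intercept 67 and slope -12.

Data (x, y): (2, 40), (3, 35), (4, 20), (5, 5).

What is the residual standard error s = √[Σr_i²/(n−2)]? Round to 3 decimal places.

x=2: ŷ = 67 − 12·2 = 43; r = 40 − 43 = -3
x=3: ŷ = 67 − 12·3 = 31; r = 35 − 31 = 4
x=4: ŷ = 67 − 12·4 = 19; r = 20 − 19 = 1
x=5: ŷ = 67 − 12·5 = 7; r = 5 − 7 = -2
SSE = 9 + 16 + 1 + 4 = 30
s = √(30/2) = √15 ≈ 3.873

s = 3.873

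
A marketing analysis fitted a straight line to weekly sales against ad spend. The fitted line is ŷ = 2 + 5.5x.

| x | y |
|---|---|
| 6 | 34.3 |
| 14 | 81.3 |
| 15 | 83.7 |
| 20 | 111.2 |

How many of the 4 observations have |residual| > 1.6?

x=6: ŷ = 2 + 5.5·6 = 35; e = 34.3 − 35 = -0.7
x=14: ŷ = 2 + 5.5·14 = 79; e = 81.3 − 79 = 2.3
x=15: ŷ = 2 + 5.5·15 = 84.5; e = 83.7 − 84.5 = -0.8
x=20: ŷ = 2 + 5.5·20 = 112; e = 111.2 − 112 = -0.8
|e| > 1.6: x=14 (|e|=2.3) → 1

1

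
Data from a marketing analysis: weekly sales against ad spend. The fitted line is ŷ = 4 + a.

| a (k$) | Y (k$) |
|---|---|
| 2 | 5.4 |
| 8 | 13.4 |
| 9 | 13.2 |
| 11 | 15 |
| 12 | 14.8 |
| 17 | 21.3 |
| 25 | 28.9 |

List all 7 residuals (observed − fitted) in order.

-0.6, 1.4, 0.2, 0, -1.2, 0.3, -0.1

a=2: ŷ = 4 + 2 = 6; r = 5.4 − 6 = -0.6
a=8: ŷ = 4 + 8 = 12; r = 13.4 − 12 = 1.4
a=9: ŷ = 4 + 9 = 13; r = 13.2 − 13 = 0.2
a=11: ŷ = 4 + 11 = 15; r = 15 − 15 = 0
a=12: ŷ = 4 + 12 = 16; r = 14.8 − 16 = -1.2
a=17: ŷ = 4 + 17 = 21; r = 21.3 − 21 = 0.3
a=25: ŷ = 4 + 25 = 29; r = 28.9 − 29 = -0.1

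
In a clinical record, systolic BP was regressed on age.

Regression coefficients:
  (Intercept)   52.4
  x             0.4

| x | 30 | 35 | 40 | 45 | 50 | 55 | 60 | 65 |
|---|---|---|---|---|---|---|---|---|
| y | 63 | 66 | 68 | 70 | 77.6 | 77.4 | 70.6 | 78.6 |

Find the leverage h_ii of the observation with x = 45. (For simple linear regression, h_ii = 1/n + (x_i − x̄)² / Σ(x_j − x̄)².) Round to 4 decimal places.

h = 0.1310

x̄ = (30 + 35 + 40 + 45 + 50 + 55 + 60 + 65)/8 = 47.5
Σ(x − x̄)² = 306.25 + 156.25 + 56.25 + 6.25 + 6.25 + 56.25 + 156.25 + 306.25 = 1050
h = 1/8 + (-2.5)²/1050 = 0.125 + 0.00595238 = 0.1310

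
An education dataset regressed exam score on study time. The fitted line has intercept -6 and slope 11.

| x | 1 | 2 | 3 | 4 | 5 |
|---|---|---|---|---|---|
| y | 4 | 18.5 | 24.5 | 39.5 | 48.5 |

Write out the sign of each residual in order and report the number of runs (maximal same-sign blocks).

5 runs

x=1: ŷ = -6 + 11·1 = 5; e = 4 − 5 = -1
x=2: ŷ = -6 + 11·2 = 16; e = 18.5 − 16 = 2.5
x=3: ŷ = -6 + 11·3 = 27; e = 24.5 − 27 = -2.5
x=4: ŷ = -6 + 11·4 = 38; e = 39.5 − 38 = 1.5
x=5: ŷ = -6 + 11·5 = 49; e = 48.5 − 49 = -0.5
Signs: − + − + −
Runs: −×1, +×1, −×1, +×1, −×1 → 5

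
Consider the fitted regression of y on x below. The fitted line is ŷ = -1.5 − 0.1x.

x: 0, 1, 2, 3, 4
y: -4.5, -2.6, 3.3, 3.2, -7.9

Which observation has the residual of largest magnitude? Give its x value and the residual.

x = 4, e = -6

x=0: ŷ = -1.5 − 0.1·0 = -1.5; e = -4.5 − (-1.5) = -3
x=1: ŷ = -1.5 − 0.1·1 = -1.6; e = -2.6 − (-1.6) = -1
x=2: ŷ = -1.5 − 0.1·2 = -1.7; e = 3.3 − (-1.7) = 5
x=3: ŷ = -1.5 − 0.1·3 = -1.8; e = 3.2 − (-1.8) = 5
x=4: ŷ = -1.5 − 0.1·4 = -1.9; e = -7.9 − (-1.9) = -6
Largest |e| is 6 at x = 4, residual -6.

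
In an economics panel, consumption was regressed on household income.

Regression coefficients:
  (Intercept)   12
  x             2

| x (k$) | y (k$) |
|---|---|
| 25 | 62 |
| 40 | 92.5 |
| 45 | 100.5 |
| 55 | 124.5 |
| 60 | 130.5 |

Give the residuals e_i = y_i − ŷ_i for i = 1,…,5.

x=25: ŷ = 12 + 2·25 = 62; e = 62 − 62 = 0
x=40: ŷ = 12 + 2·40 = 92; e = 92.5 − 92 = 0.5
x=45: ŷ = 12 + 2·45 = 102; e = 100.5 − 102 = -1.5
x=55: ŷ = 12 + 2·55 = 122; e = 124.5 − 122 = 2.5
x=60: ŷ = 12 + 2·60 = 132; e = 130.5 − 132 = -1.5

0, 0.5, -1.5, 2.5, -1.5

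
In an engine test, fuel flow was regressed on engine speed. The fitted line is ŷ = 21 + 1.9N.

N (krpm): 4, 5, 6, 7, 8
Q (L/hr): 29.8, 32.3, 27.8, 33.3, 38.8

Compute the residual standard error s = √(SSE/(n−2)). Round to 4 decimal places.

s = 3.3466

N=4: ŷ = 21 + 1.9·4 = 28.6; r = 29.8 − 28.6 = 1.2
N=5: ŷ = 21 + 1.9·5 = 30.5; r = 32.3 − 30.5 = 1.8
N=6: ŷ = 21 + 1.9·6 = 32.4; r = 27.8 − 32.4 = -4.6
N=7: ŷ = 21 + 1.9·7 = 34.3; r = 33.3 − 34.3 = -1
N=8: ŷ = 21 + 1.9·8 = 36.2; r = 38.8 − 36.2 = 2.6
SSE = 1.44 + 3.24 + 21.16 + 1 + 6.76 = 33.6
s = √(33.6/3) = √11.2 ≈ 3.3466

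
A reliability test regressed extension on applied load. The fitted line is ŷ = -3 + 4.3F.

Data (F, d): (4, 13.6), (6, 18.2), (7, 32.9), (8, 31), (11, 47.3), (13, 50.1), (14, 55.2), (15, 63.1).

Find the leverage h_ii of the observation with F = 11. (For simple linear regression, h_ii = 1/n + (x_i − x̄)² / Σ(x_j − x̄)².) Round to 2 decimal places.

h = 0.14

F̄ = (4 + 6 + 7 + 8 + 11 + 13 + 14 + 15)/8 = 9.75
Σ(F − F̄)² = 33.0625 + 14.0625 + 7.5625 + 3.0625 + 1.5625 + 10.5625 + 18.0625 + 27.5625 = 115.5
h = 1/8 + (1.25)²/115.5 = 0.125 + 0.0135281 = 0.14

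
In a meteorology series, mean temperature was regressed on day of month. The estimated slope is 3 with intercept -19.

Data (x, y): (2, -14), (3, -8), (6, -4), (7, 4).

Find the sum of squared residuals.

x=2: ŷ = -19 + 3·2 = -13; r = -14 − (-13) = -1
x=3: ŷ = -19 + 3·3 = -10; r = -8 − (-10) = 2
x=6: ŷ = -19 + 3·6 = -1; r = -4 − (-1) = -3
x=7: ŷ = -19 + 3·7 = 2; r = 4 − 2 = 2
SSE = 1 + 4 + 9 + 4 = 18

SSE = 18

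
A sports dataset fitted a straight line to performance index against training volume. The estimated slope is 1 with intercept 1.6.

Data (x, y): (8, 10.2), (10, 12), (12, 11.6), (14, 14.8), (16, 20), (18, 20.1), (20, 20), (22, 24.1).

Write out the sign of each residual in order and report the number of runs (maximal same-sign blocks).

x=8: ŷ = 1.6 + 8 = 9.6; r = 10.2 − 9.6 = 0.6
x=10: ŷ = 1.6 + 10 = 11.6; r = 12 − 11.6 = 0.4
x=12: ŷ = 1.6 + 12 = 13.6; r = 11.6 − 13.6 = -2
x=14: ŷ = 1.6 + 14 = 15.6; r = 14.8 − 15.6 = -0.8
x=16: ŷ = 1.6 + 16 = 17.6; r = 20 − 17.6 = 2.4
x=18: ŷ = 1.6 + 18 = 19.6; r = 20.1 − 19.6 = 0.5
x=20: ŷ = 1.6 + 20 = 21.6; r = 20 − 21.6 = -1.6
x=22: ŷ = 1.6 + 22 = 23.6; r = 24.1 − 23.6 = 0.5
Signs: + + − − + + − +
Runs: +×2, −×2, +×2, −×1, +×1 → 5

5 runs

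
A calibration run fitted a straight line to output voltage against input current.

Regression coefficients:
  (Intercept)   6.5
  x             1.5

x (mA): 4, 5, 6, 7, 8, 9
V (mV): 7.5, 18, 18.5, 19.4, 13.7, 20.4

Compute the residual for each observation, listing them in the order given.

-5, 4, 3, 2.4, -4.8, 0.4

x=4: V̂ = 6.5 + 1.5·4 = 12.5; e = 7.5 − 12.5 = -5
x=5: V̂ = 6.5 + 1.5·5 = 14; e = 18 − 14 = 4
x=6: V̂ = 6.5 + 1.5·6 = 15.5; e = 18.5 − 15.5 = 3
x=7: V̂ = 6.5 + 1.5·7 = 17; e = 19.4 − 17 = 2.4
x=8: V̂ = 6.5 + 1.5·8 = 18.5; e = 13.7 − 18.5 = -4.8
x=9: V̂ = 6.5 + 1.5·9 = 20; e = 20.4 − 20 = 0.4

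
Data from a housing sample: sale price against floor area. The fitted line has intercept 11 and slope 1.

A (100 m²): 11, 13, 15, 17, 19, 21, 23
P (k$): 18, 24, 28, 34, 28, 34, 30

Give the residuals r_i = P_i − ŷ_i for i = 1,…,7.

A=11: ŷ = 11 + 11 = 22; r = 18 − 22 = -4
A=13: ŷ = 11 + 13 = 24; r = 24 − 24 = 0
A=15: ŷ = 11 + 15 = 26; r = 28 − 26 = 2
A=17: ŷ = 11 + 17 = 28; r = 34 − 28 = 6
A=19: ŷ = 11 + 19 = 30; r = 28 − 30 = -2
A=21: ŷ = 11 + 21 = 32; r = 34 − 32 = 2
A=23: ŷ = 11 + 23 = 34; r = 30 − 34 = -4

-4, 0, 2, 6, -2, 2, -4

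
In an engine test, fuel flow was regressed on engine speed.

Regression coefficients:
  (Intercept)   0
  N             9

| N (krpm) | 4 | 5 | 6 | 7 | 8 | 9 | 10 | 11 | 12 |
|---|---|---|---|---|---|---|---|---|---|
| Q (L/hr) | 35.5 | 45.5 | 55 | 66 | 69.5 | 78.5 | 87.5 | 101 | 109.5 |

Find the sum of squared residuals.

N=4: ŷ = 9·4 = 36; r = 35.5 − 36 = -0.5
N=5: ŷ = 9·5 = 45; r = 45.5 − 45 = 0.5
N=6: ŷ = 9·6 = 54; r = 55 − 54 = 1
N=7: ŷ = 9·7 = 63; r = 66 − 63 = 3
N=8: ŷ = 9·8 = 72; r = 69.5 − 72 = -2.5
N=9: ŷ = 9·9 = 81; r = 78.5 − 81 = -2.5
N=10: ŷ = 9·10 = 90; r = 87.5 − 90 = -2.5
N=11: ŷ = 9·11 = 99; r = 101 − 99 = 2
N=12: ŷ = 9·12 = 108; r = 109.5 − 108 = 1.5
SSE = 0.25 + 0.25 + 1 + 9 + 6.25 + 6.25 + 6.25 + 4 + 2.25 = 35.5

SSE = 35.5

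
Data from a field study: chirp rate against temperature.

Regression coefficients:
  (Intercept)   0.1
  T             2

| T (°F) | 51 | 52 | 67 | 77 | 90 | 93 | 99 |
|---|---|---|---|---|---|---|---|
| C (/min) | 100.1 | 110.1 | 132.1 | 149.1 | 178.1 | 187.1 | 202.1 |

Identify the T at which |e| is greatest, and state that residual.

T = 52, e = 6

T=51: Ĉ = 0.1 + 2·51 = 102.1; e = 100.1 − 102.1 = -2
T=52: Ĉ = 0.1 + 2·52 = 104.1; e = 110.1 − 104.1 = 6
T=67: Ĉ = 0.1 + 2·67 = 134.1; e = 132.1 − 134.1 = -2
T=77: Ĉ = 0.1 + 2·77 = 154.1; e = 149.1 − 154.1 = -5
T=90: Ĉ = 0.1 + 2·90 = 180.1; e = 178.1 − 180.1 = -2
T=93: Ĉ = 0.1 + 2·93 = 186.1; e = 187.1 − 186.1 = 1
T=99: Ĉ = 0.1 + 2·99 = 198.1; e = 202.1 − 198.1 = 4
Largest |e| is 6 at T = 52, residual 6.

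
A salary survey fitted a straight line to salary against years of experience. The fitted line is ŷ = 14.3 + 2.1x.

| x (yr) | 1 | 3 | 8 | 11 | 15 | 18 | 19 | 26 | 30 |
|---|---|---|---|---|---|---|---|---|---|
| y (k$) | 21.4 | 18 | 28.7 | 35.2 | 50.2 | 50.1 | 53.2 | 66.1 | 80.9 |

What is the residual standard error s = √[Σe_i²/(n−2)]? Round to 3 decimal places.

x=1: ŷ = 14.3 + 2.1·1 = 16.4; e = 21.4 − 16.4 = 5
x=3: ŷ = 14.3 + 2.1·3 = 20.6; e = 18 − 20.6 = -2.6
x=8: ŷ = 14.3 + 2.1·8 = 31.1; e = 28.7 − 31.1 = -2.4
x=11: ŷ = 14.3 + 2.1·11 = 37.4; e = 35.2 − 37.4 = -2.2
x=15: ŷ = 14.3 + 2.1·15 = 45.8; e = 50.2 − 45.8 = 4.4
x=18: ŷ = 14.3 + 2.1·18 = 52.1; e = 50.1 − 52.1 = -2
x=19: ŷ = 14.3 + 2.1·19 = 54.2; e = 53.2 − 54.2 = -1
x=26: ŷ = 14.3 + 2.1·26 = 68.9; e = 66.1 − 68.9 = -2.8
x=30: ŷ = 14.3 + 2.1·30 = 77.3; e = 80.9 − 77.3 = 3.6
SSE = 25 + 6.76 + 5.76 + 4.84 + 19.36 + 4 + 1 + 7.84 + 12.96 = 87.52
s = √(87.52/7) = √12.5029 ≈ 3.536

s = 3.536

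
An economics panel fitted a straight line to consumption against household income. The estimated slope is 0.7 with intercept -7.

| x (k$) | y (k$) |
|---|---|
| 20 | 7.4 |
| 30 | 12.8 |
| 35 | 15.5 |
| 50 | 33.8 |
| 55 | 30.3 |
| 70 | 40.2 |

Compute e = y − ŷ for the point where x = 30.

e = -1.2

ŷ = -7 + 0.7·30 = 14
e = 12.8 − 14 = -1.2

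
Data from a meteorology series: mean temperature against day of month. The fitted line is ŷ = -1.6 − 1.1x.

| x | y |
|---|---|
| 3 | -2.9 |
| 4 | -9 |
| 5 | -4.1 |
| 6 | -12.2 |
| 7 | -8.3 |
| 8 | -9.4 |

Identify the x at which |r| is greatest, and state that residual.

x=3: ŷ = -1.6 − 1.1·3 = -4.9; r = -2.9 − (-4.9) = 2
x=4: ŷ = -1.6 − 1.1·4 = -6; r = -9 − (-6) = -3
x=5: ŷ = -1.6 − 1.1·5 = -7.1; r = -4.1 − (-7.1) = 3
x=6: ŷ = -1.6 − 1.1·6 = -8.2; r = -12.2 − (-8.2) = -4
x=7: ŷ = -1.6 − 1.1·7 = -9.3; r = -8.3 − (-9.3) = 1
x=8: ŷ = -1.6 − 1.1·8 = -10.4; r = -9.4 − (-10.4) = 1
Largest |r| is 4 at x = 6, residual -4.

x = 6, r = -4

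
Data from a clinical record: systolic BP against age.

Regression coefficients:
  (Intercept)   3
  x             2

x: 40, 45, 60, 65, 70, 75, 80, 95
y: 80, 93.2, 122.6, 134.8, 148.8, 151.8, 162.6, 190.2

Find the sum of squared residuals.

SSE = 55.52

x=40: ŷ = 3 + 2·40 = 83; r = 80 − 83 = -3
x=45: ŷ = 3 + 2·45 = 93; r = 93.2 − 93 = 0.2
x=60: ŷ = 3 + 2·60 = 123; r = 122.6 − 123 = -0.4
x=65: ŷ = 3 + 2·65 = 133; r = 134.8 − 133 = 1.8
x=70: ŷ = 3 + 2·70 = 143; r = 148.8 − 143 = 5.8
x=75: ŷ = 3 + 2·75 = 153; r = 151.8 − 153 = -1.2
x=80: ŷ = 3 + 2·80 = 163; r = 162.6 − 163 = -0.4
x=95: ŷ = 3 + 2·95 = 193; r = 190.2 − 193 = -2.8
SSE = 9 + 0.04 + 0.16 + 3.24 + 33.64 + 1.44 + 0.16 + 7.84 = 55.52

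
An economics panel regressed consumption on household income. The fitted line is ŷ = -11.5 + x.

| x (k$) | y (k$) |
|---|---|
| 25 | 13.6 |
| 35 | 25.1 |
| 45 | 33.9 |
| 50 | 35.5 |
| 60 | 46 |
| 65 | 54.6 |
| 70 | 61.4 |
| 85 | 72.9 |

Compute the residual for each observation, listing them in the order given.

x=25: ŷ = -11.5 + 25 = 13.5; e = 13.6 − 13.5 = 0.1
x=35: ŷ = -11.5 + 35 = 23.5; e = 25.1 − 23.5 = 1.6
x=45: ŷ = -11.5 + 45 = 33.5; e = 33.9 − 33.5 = 0.4
x=50: ŷ = -11.5 + 50 = 38.5; e = 35.5 − 38.5 = -3
x=60: ŷ = -11.5 + 60 = 48.5; e = 46 − 48.5 = -2.5
x=65: ŷ = -11.5 + 65 = 53.5; e = 54.6 − 53.5 = 1.1
x=70: ŷ = -11.5 + 70 = 58.5; e = 61.4 − 58.5 = 2.9
x=85: ŷ = -11.5 + 85 = 73.5; e = 72.9 − 73.5 = -0.6

0.1, 1.6, 0.4, -3, -2.5, 1.1, 2.9, -0.6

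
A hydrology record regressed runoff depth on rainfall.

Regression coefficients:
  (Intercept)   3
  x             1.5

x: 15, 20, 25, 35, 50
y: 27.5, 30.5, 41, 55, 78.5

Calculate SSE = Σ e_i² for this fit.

SSE = 11

x=15: ŷ = 3 + 1.5·15 = 25.5; e = 27.5 − 25.5 = 2
x=20: ŷ = 3 + 1.5·20 = 33; e = 30.5 − 33 = -2.5
x=25: ŷ = 3 + 1.5·25 = 40.5; e = 41 − 40.5 = 0.5
x=35: ŷ = 3 + 1.5·35 = 55.5; e = 55 − 55.5 = -0.5
x=50: ŷ = 3 + 1.5·50 = 78; e = 78.5 − 78 = 0.5
SSE = 4 + 6.25 + 0.25 + 0.25 + 0.25 = 11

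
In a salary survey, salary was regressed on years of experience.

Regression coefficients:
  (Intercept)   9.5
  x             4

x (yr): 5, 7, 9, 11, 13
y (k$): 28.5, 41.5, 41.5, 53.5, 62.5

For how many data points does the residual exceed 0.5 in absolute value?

4

x=5: ŷ = 9.5 + 4·5 = 29.5; r = 28.5 − 29.5 = -1
x=7: ŷ = 9.5 + 4·7 = 37.5; r = 41.5 − 37.5 = 4
x=9: ŷ = 9.5 + 4·9 = 45.5; r = 41.5 − 45.5 = -4
x=11: ŷ = 9.5 + 4·11 = 53.5; r = 53.5 − 53.5 = 0
x=13: ŷ = 9.5 + 4·13 = 61.5; r = 62.5 − 61.5 = 1
|r| > 0.5: x=5 (|r|=1), x=7 (|r|=4), x=9 (|r|=4), x=13 (|r|=1) → 4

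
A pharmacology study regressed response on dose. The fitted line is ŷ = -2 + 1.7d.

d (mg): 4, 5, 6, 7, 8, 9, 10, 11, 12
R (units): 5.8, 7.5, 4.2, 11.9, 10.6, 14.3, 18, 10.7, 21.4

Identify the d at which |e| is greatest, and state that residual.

d = 11, e = -6

d=4: ŷ = -2 + 1.7·4 = 4.8; e = 5.8 − 4.8 = 1
d=5: ŷ = -2 + 1.7·5 = 6.5; e = 7.5 − 6.5 = 1
d=6: ŷ = -2 + 1.7·6 = 8.2; e = 4.2 − 8.2 = -4
d=7: ŷ = -2 + 1.7·7 = 9.9; e = 11.9 − 9.9 = 2
d=8: ŷ = -2 + 1.7·8 = 11.6; e = 10.6 − 11.6 = -1
d=9: ŷ = -2 + 1.7·9 = 13.3; e = 14.3 − 13.3 = 1
d=10: ŷ = -2 + 1.7·10 = 15; e = 18 − 15 = 3
d=11: ŷ = -2 + 1.7·11 = 16.7; e = 10.7 − 16.7 = -6
d=12: ŷ = -2 + 1.7·12 = 18.4; e = 21.4 − 18.4 = 3
Largest |e| is 6 at d = 11, residual -6.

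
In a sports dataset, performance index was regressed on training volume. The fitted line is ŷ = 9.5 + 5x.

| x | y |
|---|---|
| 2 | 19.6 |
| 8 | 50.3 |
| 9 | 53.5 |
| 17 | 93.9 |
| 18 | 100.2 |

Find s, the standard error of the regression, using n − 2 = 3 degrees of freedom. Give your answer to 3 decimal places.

x=2: ŷ = 9.5 + 5·2 = 19.5; r = 19.6 − 19.5 = 0.1
x=8: ŷ = 9.5 + 5·8 = 49.5; r = 50.3 − 49.5 = 0.8
x=9: ŷ = 9.5 + 5·9 = 54.5; r = 53.5 − 54.5 = -1
x=17: ŷ = 9.5 + 5·17 = 94.5; r = 93.9 − 94.5 = -0.6
x=18: ŷ = 9.5 + 5·18 = 99.5; r = 100.2 − 99.5 = 0.7
SSE = 0.01 + 0.64 + 1 + 0.36 + 0.49 = 2.5
s = √(2.5/3) = √0.833333 ≈ 0.913

s = 0.913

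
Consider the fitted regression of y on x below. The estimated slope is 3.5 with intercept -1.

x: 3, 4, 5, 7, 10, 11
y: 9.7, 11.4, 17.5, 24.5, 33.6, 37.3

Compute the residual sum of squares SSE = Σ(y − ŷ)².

x=3: ŷ = -1 + 3.5·3 = 9.5; r = 9.7 − 9.5 = 0.2
x=4: ŷ = -1 + 3.5·4 = 13; r = 11.4 − 13 = -1.6
x=5: ŷ = -1 + 3.5·5 = 16.5; r = 17.5 − 16.5 = 1
x=7: ŷ = -1 + 3.5·7 = 23.5; r = 24.5 − 23.5 = 1
x=10: ŷ = -1 + 3.5·10 = 34; r = 33.6 − 34 = -0.4
x=11: ŷ = -1 + 3.5·11 = 37.5; r = 37.3 − 37.5 = -0.2
SSE = 0.04 + 2.56 + 1 + 1 + 0.16 + 0.04 = 4.8

SSE = 4.8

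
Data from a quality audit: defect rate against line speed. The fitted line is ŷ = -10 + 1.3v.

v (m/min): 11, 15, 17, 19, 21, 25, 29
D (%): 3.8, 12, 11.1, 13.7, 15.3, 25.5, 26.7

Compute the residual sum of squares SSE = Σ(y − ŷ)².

v=11: ŷ = -10 + 1.3·11 = 4.3; e = 3.8 − 4.3 = -0.5
v=15: ŷ = -10 + 1.3·15 = 9.5; e = 12 − 9.5 = 2.5
v=17: ŷ = -10 + 1.3·17 = 12.1; e = 11.1 − 12.1 = -1
v=19: ŷ = -10 + 1.3·19 = 14.7; e = 13.7 − 14.7 = -1
v=21: ŷ = -10 + 1.3·21 = 17.3; e = 15.3 − 17.3 = -2
v=25: ŷ = -10 + 1.3·25 = 22.5; e = 25.5 − 22.5 = 3
v=29: ŷ = -10 + 1.3·29 = 27.7; e = 26.7 − 27.7 = -1
SSE = 0.25 + 6.25 + 1 + 1 + 4 + 9 + 1 = 22.5

SSE = 22.5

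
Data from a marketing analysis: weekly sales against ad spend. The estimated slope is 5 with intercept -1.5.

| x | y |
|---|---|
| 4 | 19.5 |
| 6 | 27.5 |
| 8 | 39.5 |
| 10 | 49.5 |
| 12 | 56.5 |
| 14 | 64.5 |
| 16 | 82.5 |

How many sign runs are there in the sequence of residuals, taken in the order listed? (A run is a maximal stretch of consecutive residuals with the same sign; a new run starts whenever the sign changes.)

5 runs

x=4: ŷ = -1.5 + 5·4 = 18.5; r = 19.5 − 18.5 = 1
x=6: ŷ = -1.5 + 5·6 = 28.5; r = 27.5 − 28.5 = -1
x=8: ŷ = -1.5 + 5·8 = 38.5; r = 39.5 − 38.5 = 1
x=10: ŷ = -1.5 + 5·10 = 48.5; r = 49.5 − 48.5 = 1
x=12: ŷ = -1.5 + 5·12 = 58.5; r = 56.5 − 58.5 = -2
x=14: ŷ = -1.5 + 5·14 = 68.5; r = 64.5 − 68.5 = -4
x=16: ŷ = -1.5 + 5·16 = 78.5; r = 82.5 − 78.5 = 4
Signs: + − + + − − +
Runs: +×1, −×1, +×2, −×2, +×1 → 5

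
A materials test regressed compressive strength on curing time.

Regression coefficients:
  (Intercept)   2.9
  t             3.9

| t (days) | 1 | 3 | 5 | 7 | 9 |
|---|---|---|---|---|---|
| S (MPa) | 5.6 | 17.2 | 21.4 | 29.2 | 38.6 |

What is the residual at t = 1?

Ŝ = 2.9 + 3.9·1 = 6.8
r = 5.6 − 6.8 = -1.2

r = -1.2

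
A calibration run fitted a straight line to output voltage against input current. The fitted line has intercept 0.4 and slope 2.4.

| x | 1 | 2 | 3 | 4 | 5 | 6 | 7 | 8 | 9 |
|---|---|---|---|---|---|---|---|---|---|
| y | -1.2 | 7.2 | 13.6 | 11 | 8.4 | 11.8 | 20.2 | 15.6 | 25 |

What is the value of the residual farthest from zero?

r = 6

x=1: ŷ = 0.4 + 2.4·1 = 2.8; r = -1.2 − 2.8 = -4
x=2: ŷ = 0.4 + 2.4·2 = 5.2; r = 7.2 − 5.2 = 2
x=3: ŷ = 0.4 + 2.4·3 = 7.6; r = 13.6 − 7.6 = 6
x=4: ŷ = 0.4 + 2.4·4 = 10; r = 11 − 10 = 1
x=5: ŷ = 0.4 + 2.4·5 = 12.4; r = 8.4 − 12.4 = -4
x=6: ŷ = 0.4 + 2.4·6 = 14.8; r = 11.8 − 14.8 = -3
x=7: ŷ = 0.4 + 2.4·7 = 17.2; r = 20.2 − 17.2 = 3
x=8: ŷ = 0.4 + 2.4·8 = 19.6; r = 15.6 − 19.6 = -4
x=9: ŷ = 0.4 + 2.4·9 = 22; r = 25 − 22 = 3
Largest |r| is 6 at x = 3, residual 6.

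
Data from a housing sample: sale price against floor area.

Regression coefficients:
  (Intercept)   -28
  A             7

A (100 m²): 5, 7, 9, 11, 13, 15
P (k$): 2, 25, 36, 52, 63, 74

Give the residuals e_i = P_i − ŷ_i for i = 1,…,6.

-5, 4, 1, 3, 0, -3

A=5: ŷ = -28 + 7·5 = 7; e = 2 − 7 = -5
A=7: ŷ = -28 + 7·7 = 21; e = 25 − 21 = 4
A=9: ŷ = -28 + 7·9 = 35; e = 36 − 35 = 1
A=11: ŷ = -28 + 7·11 = 49; e = 52 − 49 = 3
A=13: ŷ = -28 + 7·13 = 63; e = 63 − 63 = 0
A=15: ŷ = -28 + 7·15 = 77; e = 74 − 77 = -3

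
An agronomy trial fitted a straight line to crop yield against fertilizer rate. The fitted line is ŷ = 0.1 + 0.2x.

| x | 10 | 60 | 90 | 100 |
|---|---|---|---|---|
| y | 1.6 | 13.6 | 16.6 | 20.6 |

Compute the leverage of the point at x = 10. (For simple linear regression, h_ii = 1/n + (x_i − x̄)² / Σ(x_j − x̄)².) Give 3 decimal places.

h = 0.867

x̄ = (10 + 60 + 90 + 100)/4 = 65
Σ(x − x̄)² = 3025 + 25 + 625 + 1225 = 4900
h = 1/4 + (-55)²/4900 = 0.25 + 0.617347 = 0.867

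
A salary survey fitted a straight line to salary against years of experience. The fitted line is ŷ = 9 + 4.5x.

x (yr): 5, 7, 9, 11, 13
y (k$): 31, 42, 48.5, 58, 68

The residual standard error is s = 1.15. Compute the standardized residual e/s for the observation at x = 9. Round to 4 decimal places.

-0.8696

ŷ = 9 + 4.5·9 = 49.5
e = 48.5 − 49.5 = -1
e/s = -1 / 1.15 = -0.8696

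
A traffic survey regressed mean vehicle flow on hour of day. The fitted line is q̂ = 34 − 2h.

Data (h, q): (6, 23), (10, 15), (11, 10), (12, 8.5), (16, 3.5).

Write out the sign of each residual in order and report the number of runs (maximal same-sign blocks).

3 runs

h=6: q̂ = 34 − 2·6 = 22; e = 23 − 22 = 1
h=10: q̂ = 34 − 2·10 = 14; e = 15 − 14 = 1
h=11: q̂ = 34 − 2·11 = 12; e = 10 − 12 = -2
h=12: q̂ = 34 − 2·12 = 10; e = 8.5 − 10 = -1.5
h=16: q̂ = 34 − 2·16 = 2; e = 3.5 − 2 = 1.5
Signs: + + − − +
Runs: +×2, −×2, +×1 → 3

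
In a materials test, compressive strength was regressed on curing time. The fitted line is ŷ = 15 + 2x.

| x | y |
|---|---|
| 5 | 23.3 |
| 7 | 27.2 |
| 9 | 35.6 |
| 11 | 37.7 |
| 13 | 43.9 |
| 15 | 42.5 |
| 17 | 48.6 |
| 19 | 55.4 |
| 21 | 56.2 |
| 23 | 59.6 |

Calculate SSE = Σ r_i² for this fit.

x=5: ŷ = 15 + 2·5 = 25; r = 23.3 − 25 = -1.7
x=7: ŷ = 15 + 2·7 = 29; r = 27.2 − 29 = -1.8
x=9: ŷ = 15 + 2·9 = 33; r = 35.6 − 33 = 2.6
x=11: ŷ = 15 + 2·11 = 37; r = 37.7 − 37 = 0.7
x=13: ŷ = 15 + 2·13 = 41; r = 43.9 − 41 = 2.9
x=15: ŷ = 15 + 2·15 = 45; r = 42.5 − 45 = -2.5
x=17: ŷ = 15 + 2·17 = 49; r = 48.6 − 49 = -0.4
x=19: ŷ = 15 + 2·19 = 53; r = 55.4 − 53 = 2.4
x=21: ŷ = 15 + 2·21 = 57; r = 56.2 − 57 = -0.8
x=23: ŷ = 15 + 2·23 = 61; r = 59.6 − 61 = -1.4
SSE = 2.89 + 3.24 + 6.76 + 0.49 + 8.41 + 6.25 + 0.16 + 5.76 + 0.64 + 1.96 = 36.56

SSE = 36.56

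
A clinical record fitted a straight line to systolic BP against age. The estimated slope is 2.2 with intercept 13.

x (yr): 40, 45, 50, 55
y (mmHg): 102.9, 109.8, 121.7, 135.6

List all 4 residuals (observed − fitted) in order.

1.9, -2.2, -1.3, 1.6

x=40: ŷ = 13 + 2.2·40 = 101; e = 102.9 − 101 = 1.9
x=45: ŷ = 13 + 2.2·45 = 112; e = 109.8 − 112 = -2.2
x=50: ŷ = 13 + 2.2·50 = 123; e = 121.7 − 123 = -1.3
x=55: ŷ = 13 + 2.2·55 = 134; e = 135.6 − 134 = 1.6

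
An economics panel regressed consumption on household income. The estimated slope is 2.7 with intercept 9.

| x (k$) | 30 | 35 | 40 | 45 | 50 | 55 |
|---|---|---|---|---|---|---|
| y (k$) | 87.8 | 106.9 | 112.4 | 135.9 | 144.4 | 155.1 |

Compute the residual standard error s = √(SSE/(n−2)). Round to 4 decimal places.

s = 4.2615

x=30: ŷ = 9 + 2.7·30 = 90; r = 87.8 − 90 = -2.2
x=35: ŷ = 9 + 2.7·35 = 103.5; r = 106.9 − 103.5 = 3.4
x=40: ŷ = 9 + 2.7·40 = 117; r = 112.4 − 117 = -4.6
x=45: ŷ = 9 + 2.7·45 = 130.5; r = 135.9 − 130.5 = 5.4
x=50: ŷ = 9 + 2.7·50 = 144; r = 144.4 − 144 = 0.4
x=55: ŷ = 9 + 2.7·55 = 157.5; r = 155.1 − 157.5 = -2.4
SSE = 4.84 + 11.56 + 21.16 + 29.16 + 0.16 + 5.76 = 72.64
s = √(72.64/4) = √18.16 ≈ 4.2615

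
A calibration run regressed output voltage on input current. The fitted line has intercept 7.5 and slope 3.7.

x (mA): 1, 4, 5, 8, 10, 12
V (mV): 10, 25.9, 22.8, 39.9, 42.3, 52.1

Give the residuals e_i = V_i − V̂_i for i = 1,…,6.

-1.2, 3.6, -3.2, 2.8, -2.2, 0.2

x=1: V̂ = 7.5 + 3.7·1 = 11.2; e = 10 − 11.2 = -1.2
x=4: V̂ = 7.5 + 3.7·4 = 22.3; e = 25.9 − 22.3 = 3.6
x=5: V̂ = 7.5 + 3.7·5 = 26; e = 22.8 − 26 = -3.2
x=8: V̂ = 7.5 + 3.7·8 = 37.1; e = 39.9 − 37.1 = 2.8
x=10: V̂ = 7.5 + 3.7·10 = 44.5; e = 42.3 − 44.5 = -2.2
x=12: V̂ = 7.5 + 3.7·12 = 51.9; e = 52.1 − 51.9 = 0.2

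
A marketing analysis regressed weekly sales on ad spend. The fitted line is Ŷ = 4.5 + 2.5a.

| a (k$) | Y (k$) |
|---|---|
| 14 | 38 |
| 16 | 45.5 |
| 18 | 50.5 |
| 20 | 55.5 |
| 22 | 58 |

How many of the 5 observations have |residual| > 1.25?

2

a=14: Ŷ = 4.5 + 2.5·14 = 39.5; e = 38 − 39.5 = -1.5
a=16: Ŷ = 4.5 + 2.5·16 = 44.5; e = 45.5 − 44.5 = 1
a=18: Ŷ = 4.5 + 2.5·18 = 49.5; e = 50.5 − 49.5 = 1
a=20: Ŷ = 4.5 + 2.5·20 = 54.5; e = 55.5 − 54.5 = 1
a=22: Ŷ = 4.5 + 2.5·22 = 59.5; e = 58 − 59.5 = -1.5
|e| > 1.25: a=14 (|e|=1.5), a=22 (|e|=1.5) → 2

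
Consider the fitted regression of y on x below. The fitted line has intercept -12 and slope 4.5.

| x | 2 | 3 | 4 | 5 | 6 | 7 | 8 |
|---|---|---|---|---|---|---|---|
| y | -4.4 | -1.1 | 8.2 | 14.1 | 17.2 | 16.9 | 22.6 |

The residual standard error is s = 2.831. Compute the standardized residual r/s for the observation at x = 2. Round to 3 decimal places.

-0.495

ŷ = -12 + 4.5·2 = -3
r = -4.4 − (-3) = -1.4
r/s = -1.4 / 2.831 = -0.495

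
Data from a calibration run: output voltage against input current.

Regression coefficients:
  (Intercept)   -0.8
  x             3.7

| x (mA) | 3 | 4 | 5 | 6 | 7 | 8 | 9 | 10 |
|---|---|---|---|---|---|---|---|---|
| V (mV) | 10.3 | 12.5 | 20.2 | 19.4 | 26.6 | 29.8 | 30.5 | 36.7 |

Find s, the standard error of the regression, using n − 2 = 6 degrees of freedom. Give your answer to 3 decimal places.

s = 1.826

x=3: V̂ = -0.8 + 3.7·3 = 10.3; e = 10.3 − 10.3 = 0
x=4: V̂ = -0.8 + 3.7·4 = 14; e = 12.5 − 14 = -1.5
x=5: V̂ = -0.8 + 3.7·5 = 17.7; e = 20.2 − 17.7 = 2.5
x=6: V̂ = -0.8 + 3.7·6 = 21.4; e = 19.4 − 21.4 = -2
x=7: V̂ = -0.8 + 3.7·7 = 25.1; e = 26.6 − 25.1 = 1.5
x=8: V̂ = -0.8 + 3.7·8 = 28.8; e = 29.8 − 28.8 = 1
x=9: V̂ = -0.8 + 3.7·9 = 32.5; e = 30.5 − 32.5 = -2
x=10: V̂ = -0.8 + 3.7·10 = 36.2; e = 36.7 − 36.2 = 0.5
SSE = 0 + 2.25 + 6.25 + 4 + 2.25 + 1 + 4 + 0.25 = 20
s = √(20/6) = √3.33333 ≈ 1.826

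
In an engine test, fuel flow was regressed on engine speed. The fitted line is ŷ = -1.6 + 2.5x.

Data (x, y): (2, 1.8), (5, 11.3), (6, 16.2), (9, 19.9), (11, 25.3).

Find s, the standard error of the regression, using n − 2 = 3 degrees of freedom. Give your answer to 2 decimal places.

s = 1.99

x=2: ŷ = -1.6 + 2.5·2 = 3.4; e = 1.8 − 3.4 = -1.6
x=5: ŷ = -1.6 + 2.5·5 = 10.9; e = 11.3 − 10.9 = 0.4
x=6: ŷ = -1.6 + 2.5·6 = 13.4; e = 16.2 − 13.4 = 2.8
x=9: ŷ = -1.6 + 2.5·9 = 20.9; e = 19.9 − 20.9 = -1
x=11: ŷ = -1.6 + 2.5·11 = 25.9; e = 25.3 − 25.9 = -0.6
SSE = 2.56 + 0.16 + 7.84 + 1 + 0.36 = 11.92
s = √(11.92/3) = √3.97333 ≈ 1.99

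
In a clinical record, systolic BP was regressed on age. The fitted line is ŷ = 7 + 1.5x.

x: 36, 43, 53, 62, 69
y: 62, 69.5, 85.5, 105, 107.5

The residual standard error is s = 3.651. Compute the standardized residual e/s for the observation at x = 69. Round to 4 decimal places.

ŷ = 7 + 1.5·69 = 110.5
e = 107.5 − 110.5 = -3
e/s = -3 / 3.651 = -0.8217

-0.8217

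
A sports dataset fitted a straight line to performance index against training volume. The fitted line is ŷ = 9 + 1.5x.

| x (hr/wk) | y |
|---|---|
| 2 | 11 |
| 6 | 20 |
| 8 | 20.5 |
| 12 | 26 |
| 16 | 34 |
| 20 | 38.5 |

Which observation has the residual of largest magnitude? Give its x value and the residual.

x=2: ŷ = 9 + 1.5·2 = 12; r = 11 − 12 = -1
x=6: ŷ = 9 + 1.5·6 = 18; r = 20 − 18 = 2
x=8: ŷ = 9 + 1.5·8 = 21; r = 20.5 − 21 = -0.5
x=12: ŷ = 9 + 1.5·12 = 27; r = 26 − 27 = -1
x=16: ŷ = 9 + 1.5·16 = 33; r = 34 − 33 = 1
x=20: ŷ = 9 + 1.5·20 = 39; r = 38.5 − 39 = -0.5
Largest |r| is 2 at x = 6, residual 2.

x = 6, r = 2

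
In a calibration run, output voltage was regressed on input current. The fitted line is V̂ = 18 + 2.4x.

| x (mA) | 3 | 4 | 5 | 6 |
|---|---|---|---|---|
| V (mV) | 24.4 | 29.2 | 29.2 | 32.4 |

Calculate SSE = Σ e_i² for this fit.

x=3: V̂ = 18 + 2.4·3 = 25.2; e = 24.4 − 25.2 = -0.8
x=4: V̂ = 18 + 2.4·4 = 27.6; e = 29.2 − 27.6 = 1.6
x=5: V̂ = 18 + 2.4·5 = 30; e = 29.2 − 30 = -0.8
x=6: V̂ = 18 + 2.4·6 = 32.4; e = 32.4 − 32.4 = 0
SSE = 0.64 + 2.56 + 0.64 + 0 = 3.84

SSE = 3.84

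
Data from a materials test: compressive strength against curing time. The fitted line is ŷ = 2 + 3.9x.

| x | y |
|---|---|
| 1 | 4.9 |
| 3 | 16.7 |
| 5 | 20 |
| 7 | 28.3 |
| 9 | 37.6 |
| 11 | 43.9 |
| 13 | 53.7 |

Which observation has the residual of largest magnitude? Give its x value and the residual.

x=1: ŷ = 2 + 3.9·1 = 5.9; r = 4.9 − 5.9 = -1
x=3: ŷ = 2 + 3.9·3 = 13.7; r = 16.7 − 13.7 = 3
x=5: ŷ = 2 + 3.9·5 = 21.5; r = 20 − 21.5 = -1.5
x=7: ŷ = 2 + 3.9·7 = 29.3; r = 28.3 − 29.3 = -1
x=9: ŷ = 2 + 3.9·9 = 37.1; r = 37.6 − 37.1 = 0.5
x=11: ŷ = 2 + 3.9·11 = 44.9; r = 43.9 − 44.9 = -1
x=13: ŷ = 2 + 3.9·13 = 52.7; r = 53.7 − 52.7 = 1
Largest |r| is 3 at x = 3, residual 3.

x = 3, r = 3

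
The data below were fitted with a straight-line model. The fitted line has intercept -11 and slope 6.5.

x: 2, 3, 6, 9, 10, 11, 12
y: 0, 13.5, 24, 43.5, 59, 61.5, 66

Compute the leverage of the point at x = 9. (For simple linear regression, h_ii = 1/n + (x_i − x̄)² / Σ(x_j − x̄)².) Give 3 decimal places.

h = 0.165

x̄ = (2 + 3 + 6 + 9 + 10 + 11 + 12)/7 = 7.57143
Σ(x − x̄)² = 31.0408 + 20.898 + 2.46939 + 2.04082 + 5.89796 + 11.7551 + 19.6122 = 93.7143
h = 1/7 + (1.42857)²/93.7143 = 0.142857 + 0.021777 = 0.165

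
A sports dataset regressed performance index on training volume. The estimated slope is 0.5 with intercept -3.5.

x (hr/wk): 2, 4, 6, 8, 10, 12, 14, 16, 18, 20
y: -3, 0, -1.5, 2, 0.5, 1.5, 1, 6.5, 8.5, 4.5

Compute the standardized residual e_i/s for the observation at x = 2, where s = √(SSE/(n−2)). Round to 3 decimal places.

x=2: ŷ = -3.5 + 0.5·2 = -2.5; e = -3 − (-2.5) = -0.5
x=4: ŷ = -3.5 + 0.5·4 = -1.5; e = 0 − (-1.5) = 1.5
x=6: ŷ = -3.5 + 0.5·6 = -0.5; e = -1.5 − (-0.5) = -1
x=8: ŷ = -3.5 + 0.5·8 = 0.5; e = 2 − 0.5 = 1.5
x=10: ŷ = -3.5 + 0.5·10 = 1.5; e = 0.5 − 1.5 = -1
x=12: ŷ = -3.5 + 0.5·12 = 2.5; e = 1.5 − 2.5 = -1
x=14: ŷ = -3.5 + 0.5·14 = 3.5; e = 1 − 3.5 = -2.5
x=16: ŷ = -3.5 + 0.5·16 = 4.5; e = 6.5 − 4.5 = 2
x=18: ŷ = -3.5 + 0.5·18 = 5.5; e = 8.5 − 5.5 = 3
x=20: ŷ = -3.5 + 0.5·20 = 6.5; e = 4.5 − 6.5 = -2
SSE = 0.25 + 2.25 + 1 + 2.25 + 1 + 1 + 6.25 + 4 + 9 + 4 = 31
s = √(31/8) = 1.9685
e/s = -0.5 / 1.9685 = -0.254

-0.254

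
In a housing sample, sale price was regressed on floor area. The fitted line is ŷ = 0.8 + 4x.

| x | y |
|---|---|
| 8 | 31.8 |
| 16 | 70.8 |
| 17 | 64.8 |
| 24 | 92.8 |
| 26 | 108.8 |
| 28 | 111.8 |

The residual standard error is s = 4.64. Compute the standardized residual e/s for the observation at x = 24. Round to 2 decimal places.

-0.86

ŷ = 0.8 + 4·24 = 96.8
e = 92.8 − 96.8 = -4
e/s = -4 / 4.64 = -0.86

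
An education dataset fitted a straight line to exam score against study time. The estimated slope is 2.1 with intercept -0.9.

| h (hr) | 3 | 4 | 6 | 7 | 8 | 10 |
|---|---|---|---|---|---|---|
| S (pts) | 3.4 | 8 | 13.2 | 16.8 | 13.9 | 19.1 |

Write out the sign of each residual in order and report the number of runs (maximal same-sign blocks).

3 runs

h=3: ŷ = -0.9 + 2.1·3 = 5.4; r = 3.4 − 5.4 = -2
h=4: ŷ = -0.9 + 2.1·4 = 7.5; r = 8 − 7.5 = 0.5
h=6: ŷ = -0.9 + 2.1·6 = 11.7; r = 13.2 − 11.7 = 1.5
h=7: ŷ = -0.9 + 2.1·7 = 13.8; r = 16.8 − 13.8 = 3
h=8: ŷ = -0.9 + 2.1·8 = 15.9; r = 13.9 − 15.9 = -2
h=10: ŷ = -0.9 + 2.1·10 = 20.1; r = 19.1 − 20.1 = -1
Signs: − + + + − −
Runs: −×1, +×3, −×2 → 3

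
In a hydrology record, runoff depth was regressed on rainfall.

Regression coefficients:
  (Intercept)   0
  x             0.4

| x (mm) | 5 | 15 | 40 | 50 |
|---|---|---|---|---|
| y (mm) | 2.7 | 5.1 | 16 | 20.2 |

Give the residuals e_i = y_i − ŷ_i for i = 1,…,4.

x=5: ŷ = 0.4·5 = 2; e = 2.7 − 2 = 0.7
x=15: ŷ = 0.4·15 = 6; e = 5.1 − 6 = -0.9
x=40: ŷ = 0.4·40 = 16; e = 16 − 16 = 0
x=50: ŷ = 0.4·50 = 20; e = 20.2 − 20 = 0.2

0.7, -0.9, 0, 0.2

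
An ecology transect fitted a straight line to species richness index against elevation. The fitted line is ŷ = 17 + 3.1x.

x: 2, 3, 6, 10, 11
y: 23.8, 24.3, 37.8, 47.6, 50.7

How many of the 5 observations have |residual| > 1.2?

x=2: ŷ = 17 + 3.1·2 = 23.2; e = 23.8 − 23.2 = 0.6
x=3: ŷ = 17 + 3.1·3 = 26.3; e = 24.3 − 26.3 = -2
x=6: ŷ = 17 + 3.1·6 = 35.6; e = 37.8 − 35.6 = 2.2
x=10: ŷ = 17 + 3.1·10 = 48; e = 47.6 − 48 = -0.4
x=11: ŷ = 17 + 3.1·11 = 51.1; e = 50.7 − 51.1 = -0.4
|e| > 1.2: x=3 (|e|=2), x=6 (|e|=2.2) → 2

2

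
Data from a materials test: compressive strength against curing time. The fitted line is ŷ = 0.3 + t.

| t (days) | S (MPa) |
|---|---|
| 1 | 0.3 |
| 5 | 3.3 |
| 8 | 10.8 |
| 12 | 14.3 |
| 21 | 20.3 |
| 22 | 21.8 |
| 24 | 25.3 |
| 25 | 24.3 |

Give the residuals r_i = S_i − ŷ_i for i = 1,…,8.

t=1: ŷ = 0.3 + 1 = 1.3; r = 0.3 − 1.3 = -1
t=5: ŷ = 0.3 + 5 = 5.3; r = 3.3 − 5.3 = -2
t=8: ŷ = 0.3 + 8 = 8.3; r = 10.8 − 8.3 = 2.5
t=12: ŷ = 0.3 + 12 = 12.3; r = 14.3 − 12.3 = 2
t=21: ŷ = 0.3 + 21 = 21.3; r = 20.3 − 21.3 = -1
t=22: ŷ = 0.3 + 22 = 22.3; r = 21.8 − 22.3 = -0.5
t=24: ŷ = 0.3 + 24 = 24.3; r = 25.3 − 24.3 = 1
t=25: ŷ = 0.3 + 25 = 25.3; r = 24.3 − 25.3 = -1

-1, -2, 2.5, 2, -1, -0.5, 1, -1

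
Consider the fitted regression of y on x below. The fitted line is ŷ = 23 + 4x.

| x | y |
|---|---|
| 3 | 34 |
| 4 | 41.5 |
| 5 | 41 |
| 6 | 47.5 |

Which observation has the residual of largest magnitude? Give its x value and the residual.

x=3: ŷ = 23 + 4·3 = 35; r = 34 − 35 = -1
x=4: ŷ = 23 + 4·4 = 39; r = 41.5 − 39 = 2.5
x=5: ŷ = 23 + 4·5 = 43; r = 41 − 43 = -2
x=6: ŷ = 23 + 4·6 = 47; r = 47.5 − 47 = 0.5
Largest |r| is 2.5 at x = 4, residual 2.5.

x = 4, r = 2.5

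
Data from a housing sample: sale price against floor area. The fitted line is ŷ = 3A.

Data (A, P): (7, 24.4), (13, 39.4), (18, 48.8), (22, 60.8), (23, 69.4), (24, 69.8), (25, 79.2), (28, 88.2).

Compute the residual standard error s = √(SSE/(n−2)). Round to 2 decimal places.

A=7: ŷ = 3·7 = 21; e = 24.4 − 21 = 3.4
A=13: ŷ = 3·13 = 39; e = 39.4 − 39 = 0.4
A=18: ŷ = 3·18 = 54; e = 48.8 − 54 = -5.2
A=22: ŷ = 3·22 = 66; e = 60.8 − 66 = -5.2
A=23: ŷ = 3·23 = 69; e = 69.4 − 69 = 0.4
A=24: ŷ = 3·24 = 72; e = 69.8 − 72 = -2.2
A=25: ŷ = 3·25 = 75; e = 79.2 − 75 = 4.2
A=28: ŷ = 3·28 = 84; e = 88.2 − 84 = 4.2
SSE = 11.56 + 0.16 + 27.04 + 27.04 + 0.16 + 4.84 + 17.64 + 17.64 = 106.08
s = √(106.08/6) = √17.68 ≈ 4.20

s = 4.20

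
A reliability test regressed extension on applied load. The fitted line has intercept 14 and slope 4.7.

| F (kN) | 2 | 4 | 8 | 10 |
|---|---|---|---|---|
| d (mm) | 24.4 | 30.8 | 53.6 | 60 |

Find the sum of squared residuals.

SSE = 10

F=2: ŷ = 14 + 4.7·2 = 23.4; r = 24.4 − 23.4 = 1
F=4: ŷ = 14 + 4.7·4 = 32.8; r = 30.8 − 32.8 = -2
F=8: ŷ = 14 + 4.7·8 = 51.6; r = 53.6 − 51.6 = 2
F=10: ŷ = 14 + 4.7·10 = 61; r = 60 − 61 = -1
SSE = 1 + 4 + 4 + 1 = 10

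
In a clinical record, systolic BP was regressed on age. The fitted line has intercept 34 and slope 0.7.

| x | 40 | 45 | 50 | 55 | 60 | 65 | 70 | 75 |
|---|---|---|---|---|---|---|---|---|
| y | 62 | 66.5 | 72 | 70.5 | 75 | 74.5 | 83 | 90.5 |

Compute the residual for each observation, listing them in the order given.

0, 1, 3, -2, -1, -5, 0, 4

x=40: ŷ = 34 + 0.7·40 = 62; r = 62 − 62 = 0
x=45: ŷ = 34 + 0.7·45 = 65.5; r = 66.5 − 65.5 = 1
x=50: ŷ = 34 + 0.7·50 = 69; r = 72 − 69 = 3
x=55: ŷ = 34 + 0.7·55 = 72.5; r = 70.5 − 72.5 = -2
x=60: ŷ = 34 + 0.7·60 = 76; r = 75 − 76 = -1
x=65: ŷ = 34 + 0.7·65 = 79.5; r = 74.5 − 79.5 = -5
x=70: ŷ = 34 + 0.7·70 = 83; r = 83 − 83 = 0
x=75: ŷ = 34 + 0.7·75 = 86.5; r = 90.5 − 86.5 = 4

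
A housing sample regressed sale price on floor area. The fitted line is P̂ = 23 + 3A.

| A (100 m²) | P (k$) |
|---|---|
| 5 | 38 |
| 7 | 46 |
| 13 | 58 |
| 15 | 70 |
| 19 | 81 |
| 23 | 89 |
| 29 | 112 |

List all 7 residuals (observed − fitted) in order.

A=5: P̂ = 23 + 3·5 = 38; e = 38 − 38 = 0
A=7: P̂ = 23 + 3·7 = 44; e = 46 − 44 = 2
A=13: P̂ = 23 + 3·13 = 62; e = 58 − 62 = -4
A=15: P̂ = 23 + 3·15 = 68; e = 70 − 68 = 2
A=19: P̂ = 23 + 3·19 = 80; e = 81 − 80 = 1
A=23: P̂ = 23 + 3·23 = 92; e = 89 − 92 = -3
A=29: P̂ = 23 + 3·29 = 110; e = 112 − 110 = 2

0, 2, -4, 2, 1, -3, 2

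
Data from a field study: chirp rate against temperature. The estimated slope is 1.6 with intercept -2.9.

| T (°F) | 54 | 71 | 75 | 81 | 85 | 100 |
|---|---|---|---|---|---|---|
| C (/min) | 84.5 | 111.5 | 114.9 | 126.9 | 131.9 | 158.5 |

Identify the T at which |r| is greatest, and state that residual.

T = 75, r = -2.2

T=54: Ĉ = -2.9 + 1.6·54 = 83.5; r = 84.5 − 83.5 = 1
T=71: Ĉ = -2.9 + 1.6·71 = 110.7; r = 111.5 − 110.7 = 0.8
T=75: Ĉ = -2.9 + 1.6·75 = 117.1; r = 114.9 − 117.1 = -2.2
T=81: Ĉ = -2.9 + 1.6·81 = 126.7; r = 126.9 − 126.7 = 0.2
T=85: Ĉ = -2.9 + 1.6·85 = 133.1; r = 131.9 − 133.1 = -1.2
T=100: Ĉ = -2.9 + 1.6·100 = 157.1; r = 158.5 − 157.1 = 1.4
Largest |r| is 2.2 at T = 75, residual -2.2.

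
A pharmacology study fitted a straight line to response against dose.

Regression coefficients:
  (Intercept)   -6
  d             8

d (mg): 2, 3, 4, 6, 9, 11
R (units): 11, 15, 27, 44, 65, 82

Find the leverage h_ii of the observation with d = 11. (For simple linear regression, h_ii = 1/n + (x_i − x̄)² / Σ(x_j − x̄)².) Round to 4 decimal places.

d̄ = (2 + 3 + 4 + 6 + 9 + 11)/6 = 5.83333
Σ(d − d̄)² = 14.6944 + 8.02778 + 3.36111 + 0.0277778 + 10.0278 + 26.6944 = 62.8333
h = 1/6 + (5.16667)²/62.8333 = 0.166667 + 0.424845 = 0.5915

h = 0.5915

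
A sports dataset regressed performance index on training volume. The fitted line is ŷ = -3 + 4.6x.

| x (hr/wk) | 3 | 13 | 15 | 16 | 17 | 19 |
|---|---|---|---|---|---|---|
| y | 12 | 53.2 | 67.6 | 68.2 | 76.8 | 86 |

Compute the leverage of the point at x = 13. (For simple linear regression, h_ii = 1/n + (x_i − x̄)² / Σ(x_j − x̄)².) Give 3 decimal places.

h = 0.171

x̄ = (3 + 13 + 15 + 16 + 17 + 19)/6 = 13.8333
Σ(x − x̄)² = 117.361 + 0.694444 + 1.36111 + 4.69444 + 10.0278 + 26.6944 = 160.833
h = 1/6 + (-0.833333)²/160.833 = 0.166667 + 0.00431779 = 0.171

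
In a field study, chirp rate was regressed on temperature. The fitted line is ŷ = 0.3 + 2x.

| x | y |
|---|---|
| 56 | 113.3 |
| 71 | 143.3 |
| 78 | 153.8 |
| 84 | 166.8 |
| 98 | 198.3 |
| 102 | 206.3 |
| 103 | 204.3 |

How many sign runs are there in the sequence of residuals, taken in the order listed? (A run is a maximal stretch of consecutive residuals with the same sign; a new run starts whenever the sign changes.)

x=56: ŷ = 0.3 + 2·56 = 112.3; e = 113.3 − 112.3 = 1
x=71: ŷ = 0.3 + 2·71 = 142.3; e = 143.3 − 142.3 = 1
x=78: ŷ = 0.3 + 2·78 = 156.3; e = 153.8 − 156.3 = -2.5
x=84: ŷ = 0.3 + 2·84 = 168.3; e = 166.8 − 168.3 = -1.5
x=98: ŷ = 0.3 + 2·98 = 196.3; e = 198.3 − 196.3 = 2
x=102: ŷ = 0.3 + 2·102 = 204.3; e = 206.3 − 204.3 = 2
x=103: ŷ = 0.3 + 2·103 = 206.3; e = 204.3 − 206.3 = -2
Signs: + + − − + + −
Runs: +×2, −×2, +×2, −×1 → 4

4 runs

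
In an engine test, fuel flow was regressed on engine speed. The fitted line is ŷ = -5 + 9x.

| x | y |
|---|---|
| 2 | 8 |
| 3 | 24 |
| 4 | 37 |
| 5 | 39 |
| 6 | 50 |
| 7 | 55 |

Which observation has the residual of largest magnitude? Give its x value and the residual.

x=2: ŷ = -5 + 9·2 = 13; e = 8 − 13 = -5
x=3: ŷ = -5 + 9·3 = 22; e = 24 − 22 = 2
x=4: ŷ = -5 + 9·4 = 31; e = 37 − 31 = 6
x=5: ŷ = -5 + 9·5 = 40; e = 39 − 40 = -1
x=6: ŷ = -5 + 9·6 = 49; e = 50 − 49 = 1
x=7: ŷ = -5 + 9·7 = 58; e = 55 − 58 = -3
Largest |e| is 6 at x = 4, residual 6.

x = 4, e = 6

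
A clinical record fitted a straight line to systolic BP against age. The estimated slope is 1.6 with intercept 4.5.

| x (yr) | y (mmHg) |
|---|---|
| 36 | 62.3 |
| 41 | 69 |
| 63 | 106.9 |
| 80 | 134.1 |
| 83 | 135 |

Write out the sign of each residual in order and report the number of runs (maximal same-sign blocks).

4 runs

x=36: ŷ = 4.5 + 1.6·36 = 62.1; r = 62.3 − 62.1 = 0.2
x=41: ŷ = 4.5 + 1.6·41 = 70.1; r = 69 − 70.1 = -1.1
x=63: ŷ = 4.5 + 1.6·63 = 105.3; r = 106.9 − 105.3 = 1.6
x=80: ŷ = 4.5 + 1.6·80 = 132.5; r = 134.1 − 132.5 = 1.6
x=83: ŷ = 4.5 + 1.6·83 = 137.3; r = 135 − 137.3 = -2.3
Signs: + − + + −
Runs: +×1, −×1, +×2, −×1 → 4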